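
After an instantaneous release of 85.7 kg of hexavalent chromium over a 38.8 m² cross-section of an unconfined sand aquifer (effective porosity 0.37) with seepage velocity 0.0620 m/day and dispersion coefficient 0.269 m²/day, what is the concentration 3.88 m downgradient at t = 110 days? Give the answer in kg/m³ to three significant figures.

0.288 kg/m³

For an instantaneous plane source, C(x,t) = M/(n_e·A·√(4πDt)) · exp(−(x−vt)²/(4Dt)), with n_e·A the pore (flow) area.
Plume center vt = 0.0620 × 110 = 6.82 m, so the well at 3.88 m is 2.94 m upgradient of the peak.
√(4πDt) = 19.28 m, giving peak height M/(n_e·A·√(4πDt)) = 85.7/(0.37 × 38.8 × 19.28) = 0.3096 kg/m³.
(x−vt)²/(4Dt) = (-2.94)²/(4 × 0.269 × 110) = 0.07303; exp(−0.07303) = 0.9296.
C = 0.3096 × 0.9296 = 0.288 kg/m³.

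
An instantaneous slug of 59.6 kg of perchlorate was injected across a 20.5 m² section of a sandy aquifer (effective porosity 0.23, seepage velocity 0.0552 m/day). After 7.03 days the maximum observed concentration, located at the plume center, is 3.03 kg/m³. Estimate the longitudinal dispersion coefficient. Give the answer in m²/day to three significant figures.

At the plume center C_max = M/(n_e·A·√(4πDt)), so D = M²/(4πt·(n_e·A·C_max)²).
n_e·A·C_max = 0.23 × 20.5 × 3.03 = 14.29 kg/m.
D = 59.6²/(4π × 7.03 × 14.29²) = 0.197 m²/day.

0.197 m²/day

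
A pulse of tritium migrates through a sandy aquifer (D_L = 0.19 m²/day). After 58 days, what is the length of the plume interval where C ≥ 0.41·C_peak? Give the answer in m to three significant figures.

The plume is Gaussian with σ = √(2Dt) = √(2 × 0.19 × 58) = 4.695 m.
C/C_peak = exp(−Δx²/(2σ²)) = 0.41 ⇒ Δx = σ·√(−2 ln 0.41) = 4.695 × 1.335 = 6.268 m.
Width = 2Δx = 12.5 m.

12.5 m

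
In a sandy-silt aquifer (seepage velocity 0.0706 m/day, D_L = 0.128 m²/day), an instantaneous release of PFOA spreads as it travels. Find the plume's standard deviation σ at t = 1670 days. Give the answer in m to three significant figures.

20.7 m

Dispersive spreading gives a Gaussian with σ² = 2Dt; advection only shifts the center.
σ = √(2 × 0.128 × 1670) = 20.7 m.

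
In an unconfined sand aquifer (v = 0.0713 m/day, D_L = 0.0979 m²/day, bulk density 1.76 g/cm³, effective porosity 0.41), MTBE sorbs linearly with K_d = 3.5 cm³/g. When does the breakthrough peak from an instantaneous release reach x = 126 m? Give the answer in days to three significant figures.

28000 days

Retardation factor R = 1 + ρ_b·K_d/n = 1 + 1.76 × 3.5/0.41 = 16.02.
Sorption retards both mechanisms: v_R = v/R = 0.004451 m/day, D_R = D/R = 0.006111 m²/day.
Peak time from v_R²t² + 2D_R t − x² = 0: t = (√(D_R² + v_R²x²) − D_R)/v_R².
√(D_R² + v_R²x²) = √(0.006111² + 0.004451² × 126²) = 0.5609; v_R² = 1.981e-05.
t = (0.5609 − 0.006111)/1.981e-05 = 28000 days.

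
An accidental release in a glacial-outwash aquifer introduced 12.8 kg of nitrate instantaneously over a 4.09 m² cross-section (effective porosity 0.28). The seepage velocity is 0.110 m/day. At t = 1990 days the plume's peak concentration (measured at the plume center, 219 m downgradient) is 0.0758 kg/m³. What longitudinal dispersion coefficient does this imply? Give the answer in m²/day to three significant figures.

0.869 m²/day

At the plume center C_max = M/(n_e·A·√(4πDt)), so D = M²/(4πt·(n_e·A·C_max)²).
n_e·A·C_max = 0.28 × 4.09 × 0.0758 = 0.08681 kg/m.
D = 12.8²/(4π × 1990 × 0.08681²) = 0.869 m²/day.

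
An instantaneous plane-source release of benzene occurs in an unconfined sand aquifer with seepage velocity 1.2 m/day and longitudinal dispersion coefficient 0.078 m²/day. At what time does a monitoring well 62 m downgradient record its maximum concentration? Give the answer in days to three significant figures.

51.6 days

For the 1D instantaneous-source solution, setting ∂C/∂t = 0 at fixed x gives v²t² + 2Dt − x² = 0, so t = (√(D² + v²x²) − D)/v².
√(D² + v²x²) = √(0.078² + 1.2² × 62²) = 74.40; v² = 1.44.
t = (74.40 − 0.078)/1.44 = 51.6 days (vs. the pure-advection estimate x/v = 51.7 d).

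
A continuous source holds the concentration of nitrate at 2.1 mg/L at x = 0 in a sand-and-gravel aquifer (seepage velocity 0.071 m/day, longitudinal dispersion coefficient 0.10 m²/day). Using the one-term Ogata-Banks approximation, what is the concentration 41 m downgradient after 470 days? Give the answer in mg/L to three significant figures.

For a continuous step input, C/C₀ ≈ ½·erfc((x−vt)/(2√(Dt))).
vt = 0.071 × 470 = 33.37 m and 2√(Dt) = 2√(0.10 × 470) = 13.71 m.
Argument (x−vt)/(2√(Dt)) = (41 − 33.37)/13.71 = 0.5565; ½·erfc(0.5565) = 0.2156.
C = 2.1 × 0.2156 = 0.453 mg/L.

0.453 mg/L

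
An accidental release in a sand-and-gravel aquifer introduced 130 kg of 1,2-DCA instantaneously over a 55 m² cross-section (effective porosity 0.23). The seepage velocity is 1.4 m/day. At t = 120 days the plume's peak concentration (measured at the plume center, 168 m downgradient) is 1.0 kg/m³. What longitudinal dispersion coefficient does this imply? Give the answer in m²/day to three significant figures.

At the plume center C_max = M/(n_e·A·√(4πDt)), so D = M²/(4πt·(n_e·A·C_max)²).
n_e·A·C_max = 0.23 × 55 × 1.0 = 12.65 kg/m.
D = 130²/(4π × 120 × 12.65²) = 0.0700 m²/day.

0.0700 m²/day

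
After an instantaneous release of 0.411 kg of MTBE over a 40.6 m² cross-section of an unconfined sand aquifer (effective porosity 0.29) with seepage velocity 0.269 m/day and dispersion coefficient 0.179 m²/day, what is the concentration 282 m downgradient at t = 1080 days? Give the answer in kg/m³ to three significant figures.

0.000645 kg/m³

For an instantaneous plane source, C(x,t) = M/(n_e·A·√(4πDt)) · exp(−(x−vt)²/(4Dt)), with n_e·A the pore (flow) area.
Plume center vt = 0.269 × 1080 = 290.52 m, so the well at 282 m is 8.52 m upgradient of the peak.
√(4πDt) = 49.29 m, giving peak height M/(n_e·A·√(4πDt)) = 0.411/(0.29 × 40.6 × 49.29) = 0.0007082 kg/m³.
(x−vt)²/(4Dt) = (-8.52)²/(4 × 0.179 × 1080) = 0.09387; exp(−0.09387) = 0.9104.
C = 0.0007082 × 0.9104 = 0.000645 kg/m³.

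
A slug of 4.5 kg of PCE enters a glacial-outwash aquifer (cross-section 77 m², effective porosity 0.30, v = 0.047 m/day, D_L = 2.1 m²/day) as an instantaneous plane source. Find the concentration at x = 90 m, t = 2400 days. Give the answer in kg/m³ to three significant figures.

For an instantaneous plane source, C(x,t) = M/(n_e·A·√(4πDt)) · exp(−(x−vt)²/(4Dt)), with n_e·A the pore (flow) area.
Plume center vt = 0.047 × 2400 = 112.8 m, so the well at 90 m is 22.8 m upgradient of the peak.
√(4πDt) = 251.7 m, giving peak height M/(n_e·A·√(4πDt)) = 4.5/(0.30 × 77 × 251.7) = 0.0007740 kg/m³.
(x−vt)²/(4Dt) = (-22.8)²/(4 × 2.1 × 2400) = 0.02579; exp(−0.02579) = 0.9745.
C = 0.0007740 × 0.9745 = 0.000754 kg/m³.

0.000754 kg/m³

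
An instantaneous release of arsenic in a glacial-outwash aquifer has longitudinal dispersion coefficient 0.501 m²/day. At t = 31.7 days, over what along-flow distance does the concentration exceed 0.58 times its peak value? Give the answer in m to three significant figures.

11.8 m

The plume is Gaussian with σ = √(2Dt) = √(2 × 0.501 × 31.7) = 5.636 m.
C/C_peak = exp(−Δx²/(2σ²)) = 0.58 ⇒ Δx = σ·√(−2 ln 0.58) = 5.636 × 1.044 = 5.884 m.
Width = 2Δx = 11.8 m.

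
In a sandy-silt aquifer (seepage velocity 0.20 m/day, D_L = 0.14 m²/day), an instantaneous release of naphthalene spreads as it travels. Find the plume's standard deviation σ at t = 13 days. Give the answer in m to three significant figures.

1.91 m

Dispersive spreading gives a Gaussian with σ² = 2Dt; advection only shifts the center.
σ = √(2 × 0.14 × 13) = 1.91 m.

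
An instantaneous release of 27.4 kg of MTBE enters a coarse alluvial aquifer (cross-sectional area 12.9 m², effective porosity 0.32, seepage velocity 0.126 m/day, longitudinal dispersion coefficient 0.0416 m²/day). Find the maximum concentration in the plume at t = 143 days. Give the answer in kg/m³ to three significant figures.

0.768 kg/m³

The peak of an instantaneous 1D plume sits at x = vt; there the Gaussian factor is 1 and C_max = M/(n_e·A·√(4πDt)), where n_e·A is the pore area the mass is dissolved in.
√(4πDt) = √(4π × 0.0416 × 143) = 8.646 m, so C_max = 27.4/(0.32 × 12.9 × 8.646) = 0.768 kg/m³.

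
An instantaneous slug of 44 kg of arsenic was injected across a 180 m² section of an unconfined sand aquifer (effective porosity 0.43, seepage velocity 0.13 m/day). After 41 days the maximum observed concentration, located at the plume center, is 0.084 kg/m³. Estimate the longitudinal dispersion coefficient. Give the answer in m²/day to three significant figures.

0.0889 m²/day

At the plume center C_max = M/(n_e·A·√(4πDt)), so D = M²/(4πt·(n_e·A·C_max)²).
n_e·A·C_max = 0.43 × 180 × 0.084 = 6.502 kg/m.
D = 44²/(4π × 41 × 6.502²) = 0.0889 m²/day.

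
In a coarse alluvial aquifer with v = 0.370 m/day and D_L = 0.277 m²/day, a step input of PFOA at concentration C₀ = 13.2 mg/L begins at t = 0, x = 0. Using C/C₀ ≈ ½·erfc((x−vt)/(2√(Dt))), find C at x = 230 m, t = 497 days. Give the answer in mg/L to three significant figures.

0.0360 mg/L

For a continuous step input, C/C₀ ≈ ½·erfc((x−vt)/(2√(Dt))).
vt = 0.370 × 497 = 183.89 m and 2√(Dt) = 2√(0.277 × 497) = 23.47 m.
Argument (x−vt)/(2√(Dt)) = (230 − 183.89)/23.47 = 1.965; ½·erfc(1.965) = 0.002727.
C = 13.2 × 0.002727 = 0.0360 mg/L.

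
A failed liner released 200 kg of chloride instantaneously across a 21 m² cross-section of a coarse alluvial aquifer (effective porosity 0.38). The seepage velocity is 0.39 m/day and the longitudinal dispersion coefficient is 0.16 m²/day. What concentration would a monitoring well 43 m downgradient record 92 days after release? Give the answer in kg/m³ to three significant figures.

0.779 kg/m³

For an instantaneous plane source, C(x,t) = M/(n_e·A·√(4πDt)) · exp(−(x−vt)²/(4Dt)), with n_e·A the pore (flow) area.
Plume center vt = 0.39 × 92 = 35.88 m, so the well at 43 m is 7.12 m downgradient of the peak.
√(4πDt) = 13.60 m, giving peak height M/(n_e·A·√(4πDt)) = 200/(0.38 × 21 × 13.60) = 1.843 kg/m³.
(x−vt)²/(4Dt) = (7.12)²/(4 × 0.16 × 92) = 0.8610; exp(−0.8610) = 0.4227.
C = 1.843 × 0.4227 = 0.779 kg/m³.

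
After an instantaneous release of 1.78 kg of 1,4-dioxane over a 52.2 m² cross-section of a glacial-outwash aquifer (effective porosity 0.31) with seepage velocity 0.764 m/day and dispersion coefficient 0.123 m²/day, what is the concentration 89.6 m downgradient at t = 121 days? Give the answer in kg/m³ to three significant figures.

For an instantaneous plane source, C(x,t) = M/(n_e·A·√(4πDt)) · exp(−(x−vt)²/(4Dt)), with n_e·A the pore (flow) area.
Plume center vt = 0.764 × 121 = 92.444 m, so the well at 89.6 m is 2.844 m upgradient of the peak.
√(4πDt) = 13.68 m, giving peak height M/(n_e·A·√(4πDt)) = 1.78/(0.31 × 52.2 × 13.68) = 0.008041 kg/m³.
(x−vt)²/(4Dt) = (-2.844)²/(4 × 0.123 × 121) = 0.1359; exp(−0.1359) = 0.8729.
C = 0.008041 × 0.8729 = 0.00702 kg/m³.

0.00702 kg/m³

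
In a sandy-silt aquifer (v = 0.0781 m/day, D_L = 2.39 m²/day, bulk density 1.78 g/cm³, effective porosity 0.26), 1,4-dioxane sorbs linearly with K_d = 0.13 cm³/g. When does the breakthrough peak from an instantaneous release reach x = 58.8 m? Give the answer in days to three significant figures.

864 days

Retardation factor R = 1 + ρ_b·K_d/n = 1 + 1.78 × 0.13/0.26 = 1.890.
Sorption retards both mechanisms: v_R = v/R = 0.04132 m/day, D_R = D/R = 1.265 m²/day.
Peak time from v_R²t² + 2D_R t − x² = 0: t = (√(D_R² + v_R²x²) − D_R)/v_R².
√(D_R² + v_R²x²) = √(1.265² + 0.04132² × 58.8²) = 2.739; v_R² = 0.001707.
t = (2.739 − 1.265)/0.001707 = 864 days.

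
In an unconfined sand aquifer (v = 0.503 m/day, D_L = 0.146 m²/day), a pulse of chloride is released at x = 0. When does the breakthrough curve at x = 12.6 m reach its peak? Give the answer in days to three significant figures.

For the 1D instantaneous-source solution, setting ∂C/∂t = 0 at fixed x gives v²t² + 2Dt − x² = 0, so t = (√(D² + v²x²) − D)/v².
√(D² + v²x²) = √(0.146² + 0.503² × 12.6²) = 6.339; v² = 0.253009.
t = (6.339 − 0.146)/0.253009 = 24.5 days (vs. the pure-advection estimate x/v = 25.0 d).

24.5 days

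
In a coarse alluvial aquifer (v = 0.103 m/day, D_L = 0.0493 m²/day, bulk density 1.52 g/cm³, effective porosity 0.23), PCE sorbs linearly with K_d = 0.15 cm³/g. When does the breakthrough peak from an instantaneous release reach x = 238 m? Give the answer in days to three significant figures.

Retardation factor R = 1 + ρ_b·K_d/n = 1 + 1.52 × 0.15/0.23 = 1.991.
Sorption retards both mechanisms: v_R = v/R = 0.05173 m/day, D_R = D/R = 0.02476 m²/day.
Peak time from v_R²t² + 2D_R t − x² = 0: t = (√(D_R² + v_R²x²) − D_R)/v_R².
√(D_R² + v_R²x²) = √(0.02476² + 0.05173² × 238²) = 12.31; v_R² = 0.002676.
t = (12.31 − 0.02476)/0.002676 = 4590 days.

4590 days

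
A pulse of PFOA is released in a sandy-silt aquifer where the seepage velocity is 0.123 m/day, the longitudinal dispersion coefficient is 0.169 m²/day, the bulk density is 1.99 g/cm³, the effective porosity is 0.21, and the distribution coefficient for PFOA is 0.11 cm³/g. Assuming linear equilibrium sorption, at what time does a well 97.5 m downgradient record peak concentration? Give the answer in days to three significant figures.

1600 days

Retardation factor R = 1 + ρ_b·K_d/n = 1 + 1.99 × 0.11/0.21 = 2.042.
Sorption retards both mechanisms: v_R = v/R = 0.06024 m/day, D_R = D/R = 0.08276 m²/day.
Peak time from v_R²t² + 2D_R t − x² = 0: t = (√(D_R² + v_R²x²) − D_R)/v_R².
√(D_R² + v_R²x²) = √(0.08276² + 0.06024² × 97.5²) = 5.874; v_R² = 0.003629.
t = (5.874 − 0.08276)/0.003629 = 1600 days.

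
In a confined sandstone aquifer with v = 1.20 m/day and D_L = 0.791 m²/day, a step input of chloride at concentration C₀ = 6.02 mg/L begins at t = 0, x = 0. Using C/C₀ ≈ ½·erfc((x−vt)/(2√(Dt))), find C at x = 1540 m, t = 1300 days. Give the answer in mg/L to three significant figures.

4.04 mg/L

For a continuous step input, C/C₀ ≈ ½·erfc((x−vt)/(2√(Dt))).
vt = 1.20 × 1300 = 1560 m and 2√(Dt) = 2√(0.791 × 1300) = 64.13 m.
Argument (x−vt)/(2√(Dt)) = (1540 − 1560)/64.13 = -0.3119; ½·erfc(-0.3119) = 0.6704.
C = 6.02 × 0.6704 = 4.04 mg/L.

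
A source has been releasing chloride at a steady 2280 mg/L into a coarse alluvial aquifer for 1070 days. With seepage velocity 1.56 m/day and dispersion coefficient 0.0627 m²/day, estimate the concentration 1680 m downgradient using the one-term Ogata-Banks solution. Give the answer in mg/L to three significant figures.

400 mg/L

For a continuous step input, C/C₀ ≈ ½·erfc((x−vt)/(2√(Dt))).
vt = 1.56 × 1070 = 1669.2 m and 2√(Dt) = 2√(0.0627 × 1070) = 16.38 m.
Argument (x−vt)/(2√(Dt)) = (1680 − 1669.2)/16.38 = 0.6593; ½·erfc(0.6593) = 0.1756.
C = 2280 × 0.1756 = 400 mg/L.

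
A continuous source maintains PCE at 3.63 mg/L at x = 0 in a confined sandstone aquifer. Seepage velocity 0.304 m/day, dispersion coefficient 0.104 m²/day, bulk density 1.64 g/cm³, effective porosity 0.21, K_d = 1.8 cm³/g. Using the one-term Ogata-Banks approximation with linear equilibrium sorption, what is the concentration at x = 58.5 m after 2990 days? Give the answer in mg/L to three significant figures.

2.23 mg/L

Retardation factor R = 1 + ρ_b·K_d/n = 1 + 1.64 × 1.8/0.21 = 15.06.
Sorption retards both mechanisms: v_R = v/R = 0.02019 m/day, D_R = D/R = 0.006906 m²/day.
v_R·t = 0.02019 × 2990 = 60.3681 m; 2√(D_R t) = 9.088 m; argument = (58.5 − 60.3681)/9.088 = -0.2056.
C = C₀ × ½·erfc(-0.2056) = 3.63 × 0.6144 = 2.23 mg/L.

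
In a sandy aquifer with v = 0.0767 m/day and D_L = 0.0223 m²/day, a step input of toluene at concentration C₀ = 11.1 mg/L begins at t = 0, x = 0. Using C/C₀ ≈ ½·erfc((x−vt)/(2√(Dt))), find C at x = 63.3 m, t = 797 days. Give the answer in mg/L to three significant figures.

For a continuous step input, C/C₀ ≈ ½·erfc((x−vt)/(2√(Dt))).
vt = 0.0767 × 797 = 61.1299 m and 2√(Dt) = 2√(0.0223 × 797) = 8.432 m.
Argument (x−vt)/(2√(Dt)) = (63.3 − 61.1299)/8.432 = 0.2574; ½·erfc(0.2574) = 0.3579.
C = 11.1 × 0.3579 = 3.97 mg/L.

3.97 mg/L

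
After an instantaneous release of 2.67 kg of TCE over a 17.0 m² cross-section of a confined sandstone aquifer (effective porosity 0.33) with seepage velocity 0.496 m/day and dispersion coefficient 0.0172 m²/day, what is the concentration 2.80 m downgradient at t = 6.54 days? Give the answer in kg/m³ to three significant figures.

For an instantaneous plane source, C(x,t) = M/(n_e·A·√(4πDt)) · exp(−(x−vt)²/(4Dt)), with n_e·A the pore (flow) area.
Plume center vt = 0.496 × 6.54 = 3.24384 m, so the well at 2.80 m is 0.44384 m upgradient of the peak.
√(4πDt) = 1.189 m, giving peak height M/(n_e·A·√(4πDt)) = 2.67/(0.33 × 17.0 × 1.189) = 0.4003 kg/m³.
(x−vt)²/(4Dt) = (-0.44384)²/(4 × 0.0172 × 6.54) = 0.4378; exp(−0.4378) = 0.6455.
C = 0.4003 × 0.6455 = 0.258 kg/m³.

0.258 kg/m³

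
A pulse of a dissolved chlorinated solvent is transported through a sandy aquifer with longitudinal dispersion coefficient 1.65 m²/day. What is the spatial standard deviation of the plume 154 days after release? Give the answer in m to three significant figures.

Dispersive spreading gives a Gaussian with σ² = 2Dt; advection only shifts the center.
σ = √(2 × 1.65 × 154) = 22.5 m.

22.5 m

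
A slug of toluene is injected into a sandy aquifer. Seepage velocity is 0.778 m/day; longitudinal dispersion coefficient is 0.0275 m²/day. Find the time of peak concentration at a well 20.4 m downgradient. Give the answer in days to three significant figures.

For the 1D instantaneous-source solution, setting ∂C/∂t = 0 at fixed x gives v²t² + 2Dt − x² = 0, so t = (√(D² + v²x²) − D)/v².
√(D² + v²x²) = √(0.0275² + 0.778² × 20.4²) = 15.87; v² = 0.605284.
t = (15.87 − 0.0275)/0.605284 = 26.2 days (vs. the pure-advection estimate x/v = 26.2 d).

26.2 days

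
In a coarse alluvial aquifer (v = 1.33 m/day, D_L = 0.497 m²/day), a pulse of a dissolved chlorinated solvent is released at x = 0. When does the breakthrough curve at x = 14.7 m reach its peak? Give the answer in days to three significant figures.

For the 1D instantaneous-source solution, setting ∂C/∂t = 0 at fixed x gives v²t² + 2Dt − x² = 0, so t = (√(D² + v²x²) − D)/v².
√(D² + v²x²) = √(0.497² + 1.33² × 14.7²) = 19.56; v² = 1.7689.
t = (19.56 − 0.497)/1.7689 = 10.8 days (vs. the pure-advection estimate x/v = 11.1 d).

10.8 days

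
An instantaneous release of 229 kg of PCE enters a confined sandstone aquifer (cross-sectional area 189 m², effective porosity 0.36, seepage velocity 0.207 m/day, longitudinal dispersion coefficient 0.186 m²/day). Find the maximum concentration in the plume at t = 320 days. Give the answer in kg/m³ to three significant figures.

0.123 kg/m³

The peak of an instantaneous 1D plume sits at x = vt; there the Gaussian factor is 1 and C_max = M/(n_e·A·√(4πDt)), where n_e·A is the pore area the mass is dissolved in.
√(4πDt) = √(4π × 0.186 × 320) = 27.35 m, so C_max = 229/(0.36 × 189 × 27.35) = 0.123 kg/m³.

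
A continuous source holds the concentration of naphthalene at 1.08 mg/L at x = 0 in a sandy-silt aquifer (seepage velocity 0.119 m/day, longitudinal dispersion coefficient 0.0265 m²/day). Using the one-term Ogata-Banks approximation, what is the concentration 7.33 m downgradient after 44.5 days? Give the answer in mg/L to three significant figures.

0.100 mg/L

For a continuous step input, C/C₀ ≈ ½·erfc((x−vt)/(2√(Dt))).
vt = 0.119 × 44.5 = 5.2955 m and 2√(Dt) = 2√(0.0265 × 44.5) = 2.172 m.
Argument (x−vt)/(2√(Dt)) = (7.33 − 5.2955)/2.172 = 0.9367; ½·erfc(0.9367) = 0.09264.
C = 1.08 × 0.09264 = 0.100 mg/L.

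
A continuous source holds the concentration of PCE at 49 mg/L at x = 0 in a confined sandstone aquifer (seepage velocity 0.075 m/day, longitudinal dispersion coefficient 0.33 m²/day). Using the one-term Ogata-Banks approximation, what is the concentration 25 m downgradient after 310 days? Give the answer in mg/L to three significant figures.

22.1 mg/L

For a continuous step input, C/C₀ ≈ ½·erfc((x−vt)/(2√(Dt))).
vt = 0.075 × 310 = 23.25 m and 2√(Dt) = 2√(0.33 × 310) = 20.23 m.
Argument (x−vt)/(2√(Dt)) = (25 − 23.25)/20.23 = 0.08651; ½·erfc(0.08651) = 0.4513.
C = 49 × 0.4513 = 22.1 mg/L.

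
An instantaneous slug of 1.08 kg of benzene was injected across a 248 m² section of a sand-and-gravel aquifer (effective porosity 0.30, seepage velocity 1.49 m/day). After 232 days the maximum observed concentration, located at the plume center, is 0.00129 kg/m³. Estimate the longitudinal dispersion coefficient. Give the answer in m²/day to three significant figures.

At the plume center C_max = M/(n_e·A·√(4πDt)), so D = M²/(4πt·(n_e·A·C_max)²).
n_e·A·C_max = 0.30 × 248 × 0.00129 = 0.09598 kg/m.
D = 1.08²/(4π × 232 × 0.09598²) = 0.0434 m²/day.

0.0434 m²/day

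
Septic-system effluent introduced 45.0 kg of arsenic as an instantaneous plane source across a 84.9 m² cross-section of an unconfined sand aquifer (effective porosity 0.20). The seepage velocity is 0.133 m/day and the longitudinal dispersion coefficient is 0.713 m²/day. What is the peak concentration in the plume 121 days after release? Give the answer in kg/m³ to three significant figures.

0.0805 kg/m³

The peak of an instantaneous 1D plume sits at x = vt; there the Gaussian factor is 1 and C_max = M/(n_e·A·√(4πDt)), where n_e·A is the pore area the mass is dissolved in.
√(4πDt) = √(4π × 0.713 × 121) = 32.93 m, so C_max = 45.0/(0.20 × 84.9 × 32.93) = 0.0805 kg/m³.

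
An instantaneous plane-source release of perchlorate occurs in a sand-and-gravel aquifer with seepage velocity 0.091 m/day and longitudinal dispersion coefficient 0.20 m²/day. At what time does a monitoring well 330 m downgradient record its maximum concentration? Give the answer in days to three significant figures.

3600 days

For the 1D instantaneous-source solution, setting ∂C/∂t = 0 at fixed x gives v²t² + 2Dt − x² = 0, so t = (√(D² + v²x²) − D)/v².
√(D² + v²x²) = √(0.20² + 0.091² × 330²) = 30.03; v² = 0.008281.
t = (30.03 − 0.20)/0.008281 = 3600 days (vs. the pure-advection estimate x/v = 3630 d).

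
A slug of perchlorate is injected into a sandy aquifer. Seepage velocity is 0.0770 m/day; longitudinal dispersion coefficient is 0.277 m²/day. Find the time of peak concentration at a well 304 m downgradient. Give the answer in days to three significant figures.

3900 days

For the 1D instantaneous-source solution, setting ∂C/∂t = 0 at fixed x gives v²t² + 2Dt − x² = 0, so t = (√(D² + v²x²) − D)/v².
√(D² + v²x²) = √(0.277² + 0.0770² × 304²) = 23.41; v² = 0.005929.
t = (23.41 − 0.277)/0.005929 = 3900 days (vs. the pure-advection estimate x/v = 3950 d).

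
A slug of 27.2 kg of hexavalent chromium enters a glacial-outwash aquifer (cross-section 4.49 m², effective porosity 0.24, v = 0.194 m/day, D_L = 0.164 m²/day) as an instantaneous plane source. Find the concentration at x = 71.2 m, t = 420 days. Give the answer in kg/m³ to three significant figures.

0.585 kg/m³

For an instantaneous plane source, C(x,t) = M/(n_e·A·√(4πDt)) · exp(−(x−vt)²/(4Dt)), with n_e·A the pore (flow) area.
Plume center vt = 0.194 × 420 = 81.48 m, so the well at 71.2 m is 10.28 m upgradient of the peak.
√(4πDt) = 29.42 m, giving peak height M/(n_e·A·√(4πDt)) = 27.2/(0.24 × 4.49 × 29.42) = 0.8580 kg/m³.
(x−vt)²/(4Dt) = (-10.28)²/(4 × 0.164 × 420) = 0.3836; exp(−0.3836) = 0.6814.
C = 0.8580 × 0.6814 = 0.585 kg/m³.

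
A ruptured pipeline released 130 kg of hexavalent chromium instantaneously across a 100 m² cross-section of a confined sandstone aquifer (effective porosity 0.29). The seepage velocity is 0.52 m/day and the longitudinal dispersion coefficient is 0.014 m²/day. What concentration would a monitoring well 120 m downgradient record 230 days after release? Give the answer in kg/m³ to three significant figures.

For an instantaneous plane source, C(x,t) = M/(n_e·A·√(4πDt)) · exp(−(x−vt)²/(4Dt)), with n_e·A the pore (flow) area.
Plume center vt = 0.52 × 230 = 119.6 m, so the well at 120 m is 0.4 m downgradient of the peak.
√(4πDt) = 6.361 m, giving peak height M/(n_e·A·√(4πDt)) = 130/(0.29 × 100 × 6.361) = 0.7047 kg/m³.
(x−vt)²/(4Dt) = (0.4)²/(4 × 0.014 × 230) = 0.01242; exp(−0.01242) = 0.9877.
C = 0.7047 × 0.9877 = 0.696 kg/m³.

0.696 kg/m³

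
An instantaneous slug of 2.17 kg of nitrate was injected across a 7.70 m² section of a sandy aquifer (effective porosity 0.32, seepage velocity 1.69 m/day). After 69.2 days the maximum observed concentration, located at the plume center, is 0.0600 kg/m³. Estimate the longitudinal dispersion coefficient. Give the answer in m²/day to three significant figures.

0.248 m²/day

At the plume center C_max = M/(n_e·A·√(4πDt)), so D = M²/(4πt·(n_e·A·C_max)²).
n_e·A·C_max = 0.32 × 7.70 × 0.0600 = 0.1478 kg/m.
D = 2.17²/(4π × 69.2 × 0.1478²) = 0.248 m²/day.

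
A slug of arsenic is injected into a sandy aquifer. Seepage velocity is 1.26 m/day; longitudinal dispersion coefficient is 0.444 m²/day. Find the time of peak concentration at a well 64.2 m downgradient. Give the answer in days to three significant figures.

50.7 days

For the 1D instantaneous-source solution, setting ∂C/∂t = 0 at fixed x gives v²t² + 2Dt − x² = 0, so t = (√(D² + v²x²) − D)/v².
√(D² + v²x²) = √(0.444² + 1.26² × 64.2²) = 80.89; v² = 1.5876.
t = (80.89 − 0.444)/1.5876 = 50.7 days (vs. the pure-advection estimate x/v = 51.0 d).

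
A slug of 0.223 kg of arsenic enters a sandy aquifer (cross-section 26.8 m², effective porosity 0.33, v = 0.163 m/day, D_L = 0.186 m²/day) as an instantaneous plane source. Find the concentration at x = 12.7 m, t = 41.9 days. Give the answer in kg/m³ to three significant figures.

0.000844 kg/m³

For an instantaneous plane source, C(x,t) = M/(n_e·A·√(4πDt)) · exp(−(x−vt)²/(4Dt)), with n_e·A the pore (flow) area.
Plume center vt = 0.163 × 41.9 = 6.8297 m, so the well at 12.7 m is 5.8703 m downgradient of the peak.
√(4πDt) = 9.896 m, giving peak height M/(n_e·A·√(4πDt)) = 0.223/(0.33 × 26.8 × 9.896) = 0.002548 kg/m³.
(x−vt)²/(4Dt) = (5.8703)²/(4 × 0.186 × 41.9) = 1.105; exp(−1.105) = 0.3312.
C = 0.002548 × 0.3312 = 0.000844 kg/m³.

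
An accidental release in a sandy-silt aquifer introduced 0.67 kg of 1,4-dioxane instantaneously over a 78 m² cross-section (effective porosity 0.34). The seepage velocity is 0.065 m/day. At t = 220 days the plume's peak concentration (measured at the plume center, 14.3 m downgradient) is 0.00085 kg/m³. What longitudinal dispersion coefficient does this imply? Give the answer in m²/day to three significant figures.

0.320 m²/day

At the plume center C_max = M/(n_e·A·√(4πDt)), so D = M²/(4πt·(n_e·A·C_max)²).
n_e·A·C_max = 0.34 × 78 × 0.00085 = 0.02254 kg/m.
D = 0.67²/(4π × 220 × 0.02254²) = 0.320 m²/day.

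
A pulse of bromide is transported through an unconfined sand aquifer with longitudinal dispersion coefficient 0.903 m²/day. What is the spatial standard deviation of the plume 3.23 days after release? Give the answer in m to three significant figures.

2.42 m

Dispersive spreading gives a Gaussian with σ² = 2Dt; advection only shifts the center.
σ = √(2 × 0.903 × 3.23) = 2.42 m.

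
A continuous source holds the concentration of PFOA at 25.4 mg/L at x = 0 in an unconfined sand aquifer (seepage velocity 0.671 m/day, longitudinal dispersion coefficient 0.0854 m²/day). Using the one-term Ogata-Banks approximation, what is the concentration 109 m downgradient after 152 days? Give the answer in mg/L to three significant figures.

For a continuous step input, C/C₀ ≈ ½·erfc((x−vt)/(2√(Dt))).
vt = 0.671 × 152 = 101.992 m and 2√(Dt) = 2√(0.0854 × 152) = 7.206 m.
Argument (x−vt)/(2√(Dt)) = (109 − 101.992)/7.206 = 0.9725; ½·erfc(0.9725) = 0.08452.
C = 25.4 × 0.08452 = 2.15 mg/L.

2.15 mg/L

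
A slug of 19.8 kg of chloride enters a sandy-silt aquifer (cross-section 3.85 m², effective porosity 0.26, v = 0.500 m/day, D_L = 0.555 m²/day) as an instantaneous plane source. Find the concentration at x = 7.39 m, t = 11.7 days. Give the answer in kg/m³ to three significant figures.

For an instantaneous plane source, C(x,t) = M/(n_e·A·√(4πDt)) · exp(−(x−vt)²/(4Dt)), with n_e·A the pore (flow) area.
Plume center vt = 0.500 × 11.7 = 5.85 m, so the well at 7.39 m is 1.54 m downgradient of the peak.
√(4πDt) = 9.033 m, giving peak height M/(n_e·A·√(4πDt)) = 19.8/(0.26 × 3.85 × 9.033) = 2.190 kg/m³.
(x−vt)²/(4Dt) = (1.54)²/(4 × 0.555 × 11.7) = 0.09131; exp(−0.09131) = 0.9127.
C = 2.190 × 0.9127 = 2.00 kg/m³.

2.00 kg/m³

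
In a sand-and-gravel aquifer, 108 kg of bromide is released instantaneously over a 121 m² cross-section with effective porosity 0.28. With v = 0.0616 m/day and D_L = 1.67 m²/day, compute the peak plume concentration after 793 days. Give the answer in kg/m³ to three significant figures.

0.0247 kg/m³

The peak of an instantaneous 1D plume sits at x = vt; there the Gaussian factor is 1 and C_max = M/(n_e·A·√(4πDt)), where n_e·A is the pore area the mass is dissolved in.
√(4πDt) = √(4π × 1.67 × 793) = 129.0 m, so C_max = 108/(0.28 × 121 × 129.0) = 0.0247 kg/m³.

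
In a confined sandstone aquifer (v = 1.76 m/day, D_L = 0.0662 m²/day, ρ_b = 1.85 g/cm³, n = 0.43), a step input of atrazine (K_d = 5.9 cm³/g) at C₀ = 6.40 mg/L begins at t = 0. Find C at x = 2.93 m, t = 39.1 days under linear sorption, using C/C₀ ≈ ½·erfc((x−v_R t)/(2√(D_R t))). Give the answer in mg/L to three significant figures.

Retardation factor R = 1 + ρ_b·K_d/n = 1 + 1.85 × 5.9/0.43 = 26.38.
Sorption retards both mechanisms: v_R = v/R = 0.06672 m/day, D_R = D/R = 0.002509 m²/day.
v_R·t = 0.06672 × 39.1 = 2.608752 m; 2√(D_R t) = 0.6264 m; argument = (2.93 − 2.608752)/0.6264 = 0.5128.
C = C₀ × ½·erfc(0.5128) = 6.40 × 0.2342 = 1.50 mg/L.

1.50 mg/L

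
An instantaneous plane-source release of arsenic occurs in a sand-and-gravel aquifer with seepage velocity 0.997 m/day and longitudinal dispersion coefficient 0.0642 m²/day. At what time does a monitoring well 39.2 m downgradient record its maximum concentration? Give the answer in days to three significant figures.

For the 1D instantaneous-source solution, setting ∂C/∂t = 0 at fixed x gives v²t² + 2Dt − x² = 0, so t = (√(D² + v²x²) − D)/v².
√(D² + v²x²) = √(0.0642² + 0.997² × 39.2²) = 39.08; v² = 0.994009.
t = (39.08 − 0.0642)/0.994009 = 39.3 days (vs. the pure-advection estimate x/v = 39.3 d).

39.3 days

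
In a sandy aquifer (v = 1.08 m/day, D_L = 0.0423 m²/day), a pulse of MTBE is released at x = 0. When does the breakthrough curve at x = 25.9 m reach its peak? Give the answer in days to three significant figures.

For the 1D instantaneous-source solution, setting ∂C/∂t = 0 at fixed x gives v²t² + 2Dt − x² = 0, so t = (√(D² + v²x²) − D)/v².
√(D² + v²x²) = √(0.0423² + 1.08² × 25.9²) = 27.97; v² = 1.1664.
t = (27.97 − 0.0423)/1.1664 = 23.9 days (vs. the pure-advection estimate x/v = 24.0 d).

23.9 days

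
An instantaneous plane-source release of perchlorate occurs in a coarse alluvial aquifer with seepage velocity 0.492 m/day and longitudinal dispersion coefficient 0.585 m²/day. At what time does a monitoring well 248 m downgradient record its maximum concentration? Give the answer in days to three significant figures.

502 days

For the 1D instantaneous-source solution, setting ∂C/∂t = 0 at fixed x gives v²t² + 2Dt − x² = 0, so t = (√(D² + v²x²) − D)/v².
√(D² + v²x²) = √(0.585² + 0.492² × 248²) = 122.0; v² = 0.242064.
t = (122.0 − 0.585)/0.242064 = 502 days (vs. the pure-advection estimate x/v = 504 d).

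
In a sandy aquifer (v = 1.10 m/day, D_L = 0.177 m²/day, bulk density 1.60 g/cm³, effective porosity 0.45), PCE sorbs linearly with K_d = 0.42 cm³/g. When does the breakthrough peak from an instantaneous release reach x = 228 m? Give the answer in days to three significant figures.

Retardation factor R = 1 + ρ_b·K_d/n = 1 + 1.60 × 0.42/0.45 = 2.493.
Sorption retards both mechanisms: v_R = v/R = 0.4412 m/day, D_R = D/R = 0.07100 m²/day.
Peak time from v_R²t² + 2D_R t − x² = 0: t = (√(D_R² + v_R²x²) − D_R)/v_R².
√(D_R² + v_R²x²) = √(0.07100² + 0.4412² × 228²) = 100.6; v_R² = 0.1947.
t = (100.6 − 0.07100)/0.1947 = 516 days.

516 days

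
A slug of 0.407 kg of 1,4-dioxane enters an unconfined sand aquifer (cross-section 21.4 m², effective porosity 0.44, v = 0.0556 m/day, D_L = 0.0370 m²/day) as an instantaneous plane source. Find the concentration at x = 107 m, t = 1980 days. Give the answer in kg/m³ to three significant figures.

For an instantaneous plane source, C(x,t) = M/(n_e·A·√(4πDt)) · exp(−(x−vt)²/(4Dt)), with n_e·A the pore (flow) area.
Plume center vt = 0.0556 × 1980 = 110.088 m, so the well at 107 m is 3.088 m upgradient of the peak.
√(4πDt) = 30.34 m, giving peak height M/(n_e·A·√(4πDt)) = 0.407/(0.44 × 21.4 × 30.34) = 0.001425 kg/m³.
(x−vt)²/(4Dt) = (-3.088)²/(4 × 0.0370 × 1980) = 0.03254; exp(−0.03254) = 0.9680.
C = 0.001425 × 0.9680 = 0.00138 kg/m³.

0.00138 kg/m³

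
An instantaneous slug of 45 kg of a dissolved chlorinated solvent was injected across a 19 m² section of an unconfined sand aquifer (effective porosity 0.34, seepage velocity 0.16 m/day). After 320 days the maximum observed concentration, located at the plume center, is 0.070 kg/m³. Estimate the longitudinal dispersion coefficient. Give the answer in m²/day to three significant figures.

At the plume center C_max = M/(n_e·A·√(4πDt)), so D = M²/(4πt·(n_e·A·C_max)²).
n_e·A·C_max = 0.34 × 19 × 0.070 = 0.4522 kg/m.
D = 45²/(4π × 320 × 0.4522²) = 2.46 m²/day.

2.46 m²/day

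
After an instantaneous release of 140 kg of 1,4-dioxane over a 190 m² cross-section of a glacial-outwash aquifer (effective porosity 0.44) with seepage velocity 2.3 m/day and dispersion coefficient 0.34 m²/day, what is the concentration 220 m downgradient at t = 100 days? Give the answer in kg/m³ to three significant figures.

For an instantaneous plane source, C(x,t) = M/(n_e·A·√(4πDt)) · exp(−(x−vt)²/(4Dt)), with n_e·A the pore (flow) area.
Plume center vt = 2.3 × 100 = 230 m, so the well at 220 m is 10 m upgradient of the peak.
√(4πDt) = 20.67 m, giving peak height M/(n_e·A·√(4πDt)) = 140/(0.44 × 190 × 20.67) = 0.08102 kg/m³.
(x−vt)²/(4Dt) = (-10)²/(4 × 0.34 × 100) = 0.7353; exp(−0.7353) = 0.4794.
C = 0.08102 × 0.4794 = 0.0388 kg/m³.

0.0388 kg/m³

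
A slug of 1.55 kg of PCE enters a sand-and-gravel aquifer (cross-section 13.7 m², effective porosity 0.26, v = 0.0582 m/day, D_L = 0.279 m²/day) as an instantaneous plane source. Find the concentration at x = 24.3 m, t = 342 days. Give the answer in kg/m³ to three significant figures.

0.0119 kg/m³

For an instantaneous plane source, C(x,t) = M/(n_e·A·√(4πDt)) · exp(−(x−vt)²/(4Dt)), with n_e·A the pore (flow) area.
Plume center vt = 0.0582 × 342 = 19.9044 m, so the well at 24.3 m is 4.3956 m downgradient of the peak.
√(4πDt) = 34.63 m, giving peak height M/(n_e·A·√(4πDt)) = 1.55/(0.26 × 13.7 × 34.63) = 0.01257 kg/m³.
(x−vt)²/(4Dt) = (4.3956)²/(4 × 0.279 × 342) = 0.05062; exp(−0.05062) = 0.9506.
C = 0.01257 × 0.9506 = 0.0119 kg/m³.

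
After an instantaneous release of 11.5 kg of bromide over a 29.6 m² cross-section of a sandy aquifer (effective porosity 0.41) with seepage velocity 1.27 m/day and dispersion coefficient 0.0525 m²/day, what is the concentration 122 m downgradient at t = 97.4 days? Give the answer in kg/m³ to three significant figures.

0.103 kg/m³

For an instantaneous plane source, C(x,t) = M/(n_e·A·√(4πDt)) · exp(−(x−vt)²/(4Dt)), with n_e·A the pore (flow) area.
Plume center vt = 1.27 × 97.4 = 123.698 m, so the well at 122 m is 1.698 m upgradient of the peak.
√(4πDt) = 8.016 m, giving peak height M/(n_e·A·√(4πDt)) = 11.5/(0.41 × 29.6 × 8.016) = 0.1182 kg/m³.
(x−vt)²/(4Dt) = (-1.698)²/(4 × 0.0525 × 97.4) = 0.1410; exp(−0.1410) = 0.8685.
C = 0.1182 × 0.8685 = 0.103 kg/m³.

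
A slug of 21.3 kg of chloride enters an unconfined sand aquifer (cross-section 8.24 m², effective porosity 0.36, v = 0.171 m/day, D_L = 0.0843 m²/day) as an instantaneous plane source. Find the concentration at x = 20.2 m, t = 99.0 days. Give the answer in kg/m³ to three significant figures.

0.509 kg/m³

For an instantaneous plane source, C(x,t) = M/(n_e·A·√(4πDt)) · exp(−(x−vt)²/(4Dt)), with n_e·A the pore (flow) area.
Plume center vt = 0.171 × 99.0 = 16.929 m, so the well at 20.2 m is 3.271 m downgradient of the peak.
√(4πDt) = 10.24 m, giving peak height M/(n_e·A·√(4πDt)) = 21.3/(0.36 × 8.24 × 10.24) = 0.7012 kg/m³.
(x−vt)²/(4Dt) = (3.271)²/(4 × 0.0843 × 99.0) = 0.3205; exp(−0.3205) = 0.7258.
C = 0.7012 × 0.7258 = 0.509 kg/m³.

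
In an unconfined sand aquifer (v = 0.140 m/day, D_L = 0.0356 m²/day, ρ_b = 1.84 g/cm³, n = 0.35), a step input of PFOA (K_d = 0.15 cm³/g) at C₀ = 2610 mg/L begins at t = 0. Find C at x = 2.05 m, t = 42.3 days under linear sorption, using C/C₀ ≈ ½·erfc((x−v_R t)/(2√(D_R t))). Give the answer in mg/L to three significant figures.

Retardation factor R = 1 + ρ_b·K_d/n = 1 + 1.84 × 0.15/0.35 = 1.789.
Sorption retards both mechanisms: v_R = v/R = 0.07826 m/day, D_R = D/R = 0.01990 m²/day.
v_R·t = 0.07826 × 42.3 = 3.310398 m; 2√(D_R t) = 1.835 m; argument = (2.05 − 3.310398)/1.835 = -0.6869.
C = C₀ × ½·erfc(-0.6869) = 2610 × 0.8343 = 2180 mg/L.

2180 mg/L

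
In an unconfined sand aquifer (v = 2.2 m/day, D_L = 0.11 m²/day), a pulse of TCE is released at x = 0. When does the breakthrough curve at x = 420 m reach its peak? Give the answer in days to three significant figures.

For the 1D instantaneous-source solution, setting ∂C/∂t = 0 at fixed x gives v²t² + 2Dt − x² = 0, so t = (√(D² + v²x²) − D)/v².
√(D² + v²x²) = √(0.11² + 2.2² × 420²) = 924.0; v² = 4.84.
t = (924.0 − 0.11)/4.84 = 191 days (vs. the pure-advection estimate x/v = 191 d).

191 days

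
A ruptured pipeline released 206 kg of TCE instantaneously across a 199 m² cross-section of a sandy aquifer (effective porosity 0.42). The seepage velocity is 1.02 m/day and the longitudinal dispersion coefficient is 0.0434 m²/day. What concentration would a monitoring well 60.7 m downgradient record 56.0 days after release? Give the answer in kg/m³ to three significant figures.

0.119 kg/m³

For an instantaneous plane source, C(x,t) = M/(n_e·A·√(4πDt)) · exp(−(x−vt)²/(4Dt)), with n_e·A the pore (flow) area.
Plume center vt = 1.02 × 56.0 = 57.12 m, so the well at 60.7 m is 3.58 m downgradient of the peak.
√(4πDt) = 5.526 m, giving peak height M/(n_e·A·√(4πDt)) = 206/(0.42 × 199 × 5.526) = 0.4460 kg/m³.
(x−vt)²/(4Dt) = (3.58)²/(4 × 0.0434 × 56.0) = 1.318; exp(−1.318) = 0.2677.
C = 0.4460 × 0.2677 = 0.119 kg/m³.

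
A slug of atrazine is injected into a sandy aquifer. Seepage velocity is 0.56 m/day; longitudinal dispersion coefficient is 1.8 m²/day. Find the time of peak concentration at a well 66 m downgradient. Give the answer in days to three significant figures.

112 days

For the 1D instantaneous-source solution, setting ∂C/∂t = 0 at fixed x gives v²t² + 2Dt − x² = 0, so t = (√(D² + v²x²) − D)/v².
√(D² + v²x²) = √(1.8² + 0.56² × 66²) = 37.00; v² = 0.3136.
t = (37.00 − 1.8)/0.3136 = 112 days (vs. the pure-advection estimate x/v = 118 d).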